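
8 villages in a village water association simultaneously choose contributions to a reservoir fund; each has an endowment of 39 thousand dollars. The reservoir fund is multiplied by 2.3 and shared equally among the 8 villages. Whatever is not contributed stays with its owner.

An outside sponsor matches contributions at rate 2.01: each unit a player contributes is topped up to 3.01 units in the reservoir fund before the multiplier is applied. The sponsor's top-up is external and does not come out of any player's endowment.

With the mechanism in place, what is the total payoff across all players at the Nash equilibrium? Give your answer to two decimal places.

The effective private return is 2.3 × 3.01 / 8 = 0.8654, which is still under 1, so the mechanism doesn't change anyone's dominant strategy: zero contribution.
At the Nash equilibrium no one contributes; group total payoff = 8 × 39 = 312.

312.00 thousand dollars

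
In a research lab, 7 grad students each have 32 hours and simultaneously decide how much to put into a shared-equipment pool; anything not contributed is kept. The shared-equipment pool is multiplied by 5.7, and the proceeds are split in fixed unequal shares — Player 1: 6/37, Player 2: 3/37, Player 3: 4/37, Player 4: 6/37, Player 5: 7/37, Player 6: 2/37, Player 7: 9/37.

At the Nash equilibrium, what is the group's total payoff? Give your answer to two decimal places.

Each unit j contributes comes back to j as 5.7 × (j's share), so j prefers to contribute only if that share exceeds 1/5.7 = 0.1754; otherwise keeping the unit dominates.
The shares above 0.1754 belong to Player 5 and Player 7, contributing 32 each; the remaining 5 contribute 0. Total contributed: 64.
The shared-equipment pool pays out 5.7 × 64 = 364.80 in total (split across the unequal shares, but the aggregate is all that matters for the group sum).
The 5 free-riders keep 32 each, adding 160. Group total = 160 + 364.80 = 524.80.

524.80 hours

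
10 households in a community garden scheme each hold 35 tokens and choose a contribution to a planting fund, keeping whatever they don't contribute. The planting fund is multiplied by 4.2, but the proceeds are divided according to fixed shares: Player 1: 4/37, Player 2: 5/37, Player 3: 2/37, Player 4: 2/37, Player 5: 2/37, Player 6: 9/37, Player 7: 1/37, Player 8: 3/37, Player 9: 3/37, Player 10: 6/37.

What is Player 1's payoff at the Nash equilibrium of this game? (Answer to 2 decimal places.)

50.89 tokens

Player j's private return per contributed unit is 4.2 × (j's share). Contributing is weakly dominant for j when that share is at least 1/4.2 = 0.2381, and contributing 0 is dominant otherwise.
Only Player 6 (9/37) clears that bar, contributing 35; the remaining 9 contribute 0. Total contributed: 35.
Player 1 keeps 35 and receives 4.2 × 35 × 4/37 = 15.89 from the planting fund, for a payoff of 50.89.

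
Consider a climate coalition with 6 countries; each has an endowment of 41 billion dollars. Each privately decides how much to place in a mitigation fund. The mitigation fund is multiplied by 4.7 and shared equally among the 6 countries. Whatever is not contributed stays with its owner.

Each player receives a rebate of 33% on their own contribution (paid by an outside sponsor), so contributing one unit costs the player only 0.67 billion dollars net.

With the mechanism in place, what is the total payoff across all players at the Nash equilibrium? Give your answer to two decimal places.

1237.38 billion dollars

Under the mechanism each unit contributed yields (4.7/6) / 0.67 = 1.1692 back to its contributor per unit of net cost, which exceeds 1, making full contribution the dominant choice for everyone.
At the Nash equilibrium everyone contributes 41. Group total payoff = 6 × (41 × 0.33 + 4.7 × 41) = 1237.38.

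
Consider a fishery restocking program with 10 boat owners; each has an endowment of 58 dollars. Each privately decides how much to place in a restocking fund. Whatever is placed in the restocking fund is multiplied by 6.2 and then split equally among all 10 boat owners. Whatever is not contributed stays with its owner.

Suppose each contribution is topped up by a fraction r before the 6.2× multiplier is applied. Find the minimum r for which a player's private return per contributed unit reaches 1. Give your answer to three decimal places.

With matching at rate r, one contributed unit becomes (1 + r) in the restocking fund and returns 6.2 × (1 + r) / 10 to the contributor.
Setting this equal to 1: 1 + r = 10/6.2 = 1.6129.
So the minimum matching rate is r = 1.6129 − 1 = 0.613.

0.613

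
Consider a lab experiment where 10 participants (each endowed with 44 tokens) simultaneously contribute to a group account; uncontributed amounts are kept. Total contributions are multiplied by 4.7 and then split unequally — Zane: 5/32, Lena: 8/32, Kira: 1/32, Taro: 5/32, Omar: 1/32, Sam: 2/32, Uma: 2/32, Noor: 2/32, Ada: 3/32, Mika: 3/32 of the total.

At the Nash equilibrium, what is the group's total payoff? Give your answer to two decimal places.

For player j, contributing a unit is worthwhile iff 4.7 × (j's share) ≥ 1, i.e. iff j's share is at least 0.2128.
Lena alone (share 8/32) is above the threshold, contributing 44; the remaining 9 contribute 0. Total contributed: 44.
The group account pays out 4.7 × 44 = 206.80 in total (split across the unequal shares, but the aggregate is all that matters for the group sum).
The 9 free-riders keep 44 each, adding 396. Group total = 396 + 206.80 = 602.80.

602.80 tokens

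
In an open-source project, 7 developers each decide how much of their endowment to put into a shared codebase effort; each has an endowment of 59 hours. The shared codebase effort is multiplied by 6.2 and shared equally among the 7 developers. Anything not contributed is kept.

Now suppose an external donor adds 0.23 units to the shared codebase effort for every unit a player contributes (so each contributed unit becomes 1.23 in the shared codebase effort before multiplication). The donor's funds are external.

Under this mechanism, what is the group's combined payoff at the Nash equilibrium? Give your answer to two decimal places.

3149.54 hours

Under the mechanism each unit contributed yields 6.2 × 1.23 / 7 = 1.0894 back to its contributor per unit of net cost, which exceeds 1, making full contribution the dominant choice for everyone.
So the Nash equilibrium is full contribution by all 7; the group earns 6.2 × 1.23 × 413 = 3149.54.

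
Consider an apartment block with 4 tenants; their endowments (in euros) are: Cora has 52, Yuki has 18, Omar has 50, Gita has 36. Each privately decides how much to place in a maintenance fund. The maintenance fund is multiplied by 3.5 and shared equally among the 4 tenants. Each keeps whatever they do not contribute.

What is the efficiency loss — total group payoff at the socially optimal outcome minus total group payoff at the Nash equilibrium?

The private return per contributed unit is 3.5/4 = 0.8750 < 1 for every player regardless of endowment, so the Nash equilibrium is zero contribution and the group total is Σ E_j = 52 + 18 + 50 + 36 = 156.
Each contributed unit returns 3.500 to the group, so the social optimum is full contribution by everyone: group total = 3.500 × 156 = 546.00.
Efficiency loss = (3.500 − 1) × 156 = 390.00.

390.00 euros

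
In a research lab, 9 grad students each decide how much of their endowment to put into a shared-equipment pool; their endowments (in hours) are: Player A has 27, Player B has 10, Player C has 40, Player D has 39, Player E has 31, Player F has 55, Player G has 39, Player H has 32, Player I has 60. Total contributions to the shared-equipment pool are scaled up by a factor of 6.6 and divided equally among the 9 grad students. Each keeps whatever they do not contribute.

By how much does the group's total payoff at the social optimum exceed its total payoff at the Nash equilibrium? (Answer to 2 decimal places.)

The private return per contributed unit is 6.6/9 = 0.7333 < 1 for every player regardless of endowment, so the Nash equilibrium is zero contribution and the group total is Σ E_j = 27 + 10 + 40 + 39 + 31 + 55 + 39 + 32 + 60 = 333.
Each contributed unit returns 6.600 to the group, so the social optimum is full contribution by everyone: group total = 6.600 × 333 = 2197.80.
Efficiency loss = (6.600 − 1) × 333 = 1864.80.

1864.80 hours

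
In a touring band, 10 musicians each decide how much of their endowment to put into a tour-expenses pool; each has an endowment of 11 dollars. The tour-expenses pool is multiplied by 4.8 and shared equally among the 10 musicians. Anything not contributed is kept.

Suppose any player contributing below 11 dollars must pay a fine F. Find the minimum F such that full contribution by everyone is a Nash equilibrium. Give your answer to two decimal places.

5.72 dollars

Given the others contribute fully, the best deviation is to contribute 0 (any partial contribution still incurs the fine and gives up units whose private return 0.4800 is below 1).
Deviating from 11 to 0 saves 11 dollars but forfeits the deviator's share of the drop in the tour-expenses pool: 4.8/10 × 11 = 5.28.
So the deviation gain is 11 − 5.28 = 5.72, and the fine must be at least 5.72 dollars to wipe it out.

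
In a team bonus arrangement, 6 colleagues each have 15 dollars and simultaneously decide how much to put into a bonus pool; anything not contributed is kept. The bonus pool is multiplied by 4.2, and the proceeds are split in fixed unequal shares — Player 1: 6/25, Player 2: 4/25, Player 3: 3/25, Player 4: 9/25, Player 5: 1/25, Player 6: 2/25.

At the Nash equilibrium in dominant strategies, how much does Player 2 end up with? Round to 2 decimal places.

35.16 dollars

For player j, contributing a unit is worthwhile iff 4.2 × (j's share) ≥ 1, i.e. iff j's share is at least 0.2381.
Player 1 and Player 4 are above the threshold, contributing 15 each; the remaining 4 contribute 0. Total contributed: 30.
Player 2 keeps 15 and receives 4.2 × 30 × 4/25 = 20.16 from the bonus pool, for a payoff of 35.16.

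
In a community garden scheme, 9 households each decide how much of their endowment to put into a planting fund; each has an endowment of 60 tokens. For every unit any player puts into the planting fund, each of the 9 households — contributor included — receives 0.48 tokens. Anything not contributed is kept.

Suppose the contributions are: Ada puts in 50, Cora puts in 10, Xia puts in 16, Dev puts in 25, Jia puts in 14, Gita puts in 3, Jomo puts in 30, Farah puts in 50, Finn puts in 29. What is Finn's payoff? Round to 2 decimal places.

139.96 tokens

Total contributed: 50 + 10 + 16 + 25 + 14 + 3 + 30 + 50 + 29 = 227.
Each receives 0.48 × 227 = 108.96 from the planting fund.
Finn keeps 60 − 29 = 31, so Finn's payoff is 31 + 108.96 = 139.96.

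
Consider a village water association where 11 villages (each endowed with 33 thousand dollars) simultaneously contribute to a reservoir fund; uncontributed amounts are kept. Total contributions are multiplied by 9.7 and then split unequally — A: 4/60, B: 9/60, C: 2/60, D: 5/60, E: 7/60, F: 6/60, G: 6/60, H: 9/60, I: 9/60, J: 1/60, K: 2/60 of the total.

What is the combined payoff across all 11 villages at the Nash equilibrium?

Each unit j contributes comes back to j as 9.7 × (j's share), so j prefers to contribute only if that share exceeds 1/9.7 = 0.1031; otherwise keeping the unit dominates.
B, E, H and I clear that bar, contributing 33 each; the remaining 7 contribute 0. Total contributed: 132.
The reservoir fund pays out 9.7 × 132 = 1280.40 in total (split across the unequal shares, but the aggregate is all that matters for the group sum).
The 7 free-riders keep 33 each, adding 231. Group total = 231 + 1280.40 = 1511.40.

1511.40 thousand dollars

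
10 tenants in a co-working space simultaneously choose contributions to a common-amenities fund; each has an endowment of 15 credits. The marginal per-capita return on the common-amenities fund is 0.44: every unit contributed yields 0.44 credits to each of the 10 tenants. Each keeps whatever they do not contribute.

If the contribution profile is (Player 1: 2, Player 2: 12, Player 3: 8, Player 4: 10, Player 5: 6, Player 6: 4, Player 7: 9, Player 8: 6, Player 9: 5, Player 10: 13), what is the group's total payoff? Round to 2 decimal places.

405.00 credits

Total contributed: 2 + 12 + 8 + 10 + 6 + 4 + 9 + 6 + 5 + 13 = 75; total kept: 10 × 15 − 75 = 75.
The common-amenities fund pays out 0.44 × 10 × 75 = 330.00 in aggregate.
Group total = 75 + 330.00 = 405.00.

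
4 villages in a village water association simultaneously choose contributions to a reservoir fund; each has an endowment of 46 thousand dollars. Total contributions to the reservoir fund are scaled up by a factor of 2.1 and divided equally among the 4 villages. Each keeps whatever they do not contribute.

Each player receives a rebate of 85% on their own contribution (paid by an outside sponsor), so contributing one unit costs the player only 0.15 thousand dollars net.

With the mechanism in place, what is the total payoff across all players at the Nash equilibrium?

Under the mechanism each unit contributed yields (2.1/4) / 0.15 = 3.5000 back to its contributor per unit of net cost, which exceeds 1, making full contribution the dominant choice for everyone.
At the Nash equilibrium everyone contributes 46. Group total payoff = 4 × (46 × 0.85 + 2.1 × 46) = 542.80.

542.80 thousand dollars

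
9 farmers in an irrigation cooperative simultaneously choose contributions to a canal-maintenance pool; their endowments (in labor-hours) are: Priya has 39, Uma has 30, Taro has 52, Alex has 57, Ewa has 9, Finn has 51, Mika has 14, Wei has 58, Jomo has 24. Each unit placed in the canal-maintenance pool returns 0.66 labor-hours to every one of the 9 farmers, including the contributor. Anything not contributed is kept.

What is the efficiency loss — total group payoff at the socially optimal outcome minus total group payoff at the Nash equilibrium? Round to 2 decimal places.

1649.96 labor-hours

The private return per contributed unit is 0.66 < 1 for everyone, so the Nash equilibrium is zero contribution and the group total is Σ E_j = 39 + 30 + 52 + 57 + 9 + 51 + 14 + 58 + 24 = 334.
Each contributed unit returns 5.940 to the group, so the social optimum is full contribution by everyone: group total = 5.940 × 334 = 1983.96.
Efficiency loss = (5.940 − 1) × 334 = 1649.96.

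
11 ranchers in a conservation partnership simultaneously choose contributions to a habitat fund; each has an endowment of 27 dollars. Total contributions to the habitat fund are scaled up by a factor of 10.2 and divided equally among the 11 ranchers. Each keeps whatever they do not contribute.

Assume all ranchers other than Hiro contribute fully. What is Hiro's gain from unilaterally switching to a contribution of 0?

Switching from a contribution of 27 to 0 lets Hiro keep an extra 27 dollars, but lowers the habitat fund by 27, which costs Hiro their own share of that drop: 10.2/11 × 27 = 25.04.
Net gain = 27 − 25.04 = 1.96. The private return per contributed unit (0.9273) is below 1, so free-riding is indeed the best response regardless of what the others do.

1.96 dollars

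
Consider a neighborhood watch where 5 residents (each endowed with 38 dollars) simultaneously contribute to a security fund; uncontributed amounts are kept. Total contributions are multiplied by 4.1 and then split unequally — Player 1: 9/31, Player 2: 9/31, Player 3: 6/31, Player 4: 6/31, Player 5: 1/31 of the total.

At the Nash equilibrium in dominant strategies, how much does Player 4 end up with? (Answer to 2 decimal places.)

For player j, contributing a unit is worthwhile iff 4.1 × (j's share) ≥ 1, i.e. iff j's share is at least 0.2439.
The shares above 0.2439 belong to Player 1 and Player 2, contributing 38 each; the remaining 3 contribute 0. Total contributed: 76.
Player 4 keeps 38 and receives 4.1 × 76 × 6/31 = 60.31 from the security fund, for a payoff of 98.31.

98.31 dollars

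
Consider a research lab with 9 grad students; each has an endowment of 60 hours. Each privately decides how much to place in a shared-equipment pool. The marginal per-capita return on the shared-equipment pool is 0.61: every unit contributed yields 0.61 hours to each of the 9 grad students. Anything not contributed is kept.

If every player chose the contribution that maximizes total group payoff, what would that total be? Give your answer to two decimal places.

2964.60 hours

Each contributed unit returns 5.490 to the group as a whole (0.61 to each of 9 players), which exceeds 1, so the social optimum is full contribution: group total = 5.490 × 540 = 2964.60.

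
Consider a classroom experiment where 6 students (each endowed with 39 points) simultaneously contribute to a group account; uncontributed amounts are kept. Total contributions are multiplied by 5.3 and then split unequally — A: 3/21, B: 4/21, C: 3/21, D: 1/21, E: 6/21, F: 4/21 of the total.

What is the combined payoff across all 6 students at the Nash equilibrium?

737.10 points

A player with share s gets back 5.3·s per unit contributed, so full contribution is dominant for anyone with s > 1/5.3 = 0.1887 and zero contribution is dominant for anyone below.
B, E and F are above the threshold, contributing 39 each; the remaining 3 contribute 0. Total contributed: 117.
The group account pays out 5.3 × 117 = 620.10 in total (split across the unequal shares, but the aggregate is all that matters for the group sum).
The 3 free-riders keep 39 each, adding 117. Group total = 117 + 620.10 = 737.10.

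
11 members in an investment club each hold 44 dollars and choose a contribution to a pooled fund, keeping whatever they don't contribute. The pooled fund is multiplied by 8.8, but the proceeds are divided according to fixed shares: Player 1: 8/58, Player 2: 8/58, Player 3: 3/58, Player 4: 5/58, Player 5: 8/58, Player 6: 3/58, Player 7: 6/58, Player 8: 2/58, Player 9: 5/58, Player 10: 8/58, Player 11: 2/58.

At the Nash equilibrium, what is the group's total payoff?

Player j's private return per contributed unit is 8.8 × (j's share). Contributing is weakly dominant for j when that share is at least 1/8.8 = 0.1136, and contributing 0 is dominant otherwise.
Player 1, Player 2, Player 5 and Player 10 clear that bar, contributing 44 each; the remaining 7 contribute 0. Total contributed: 176.
The pooled fund pays out 8.8 × 176 = 1548.80 in total (split across the unequal shares, but the aggregate is all that matters for the group sum).
The 7 free-riders keep 44 each, adding 308. Group total = 308 + 1548.80 = 1856.80.

1856.80 dollars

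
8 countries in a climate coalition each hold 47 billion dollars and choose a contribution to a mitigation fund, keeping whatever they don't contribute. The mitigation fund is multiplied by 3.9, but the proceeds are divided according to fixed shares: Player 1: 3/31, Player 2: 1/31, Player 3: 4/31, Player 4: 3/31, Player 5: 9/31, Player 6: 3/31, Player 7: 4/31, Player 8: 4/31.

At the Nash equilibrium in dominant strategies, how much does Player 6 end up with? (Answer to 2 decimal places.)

64.74 billion dollars

For player j, contributing a unit is worthwhile iff 3.9 × (j's share) ≥ 1, i.e. iff j's share is at least 0.2564.
Only Player 5 (9/31) clears that bar, contributing 47; the remaining 7 contribute 0. Total contributed: 47.
Player 6 keeps 47 and receives 3.9 × 47 × 3/31 = 17.74 from the mitigation fund, for a payoff of 64.74.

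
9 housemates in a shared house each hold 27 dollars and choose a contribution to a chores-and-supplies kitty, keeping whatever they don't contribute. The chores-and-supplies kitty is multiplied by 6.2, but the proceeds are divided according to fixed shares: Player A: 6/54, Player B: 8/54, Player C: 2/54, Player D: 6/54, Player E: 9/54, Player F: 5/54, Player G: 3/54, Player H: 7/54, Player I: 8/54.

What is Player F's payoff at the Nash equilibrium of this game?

Each unit j contributes comes back to j as 6.2 × (j's share), so j prefers to contribute only if that share exceeds 1/6.2 = 0.1613; otherwise keeping the unit dominates.
Player E alone (share 9/54) is above the threshold, contributing 27; the remaining 8 contribute 0. Total contributed: 27.
Player F keeps 27 and receives 6.2 × 27 × 5/54 = 15.50 from the chores-and-supplies kitty, for a payoff of 42.50.

42.50 dollars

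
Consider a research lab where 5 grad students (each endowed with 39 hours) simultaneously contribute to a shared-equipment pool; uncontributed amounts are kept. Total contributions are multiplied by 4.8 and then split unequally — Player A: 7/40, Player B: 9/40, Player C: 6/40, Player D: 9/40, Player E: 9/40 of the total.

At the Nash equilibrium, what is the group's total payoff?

A player with share s gets back 4.8·s per unit contributed, so full contribution is dominant for anyone with s > 1/4.8 = 0.2083 and zero contribution is dominant for anyone below.
Player B, Player D and Player E are above the threshold, contributing 39 each; the remaining 2 contribute 0. Total contributed: 117.
The shared-equipment pool pays out 4.8 × 117 = 561.60 in total (split across the unequal shares, but the aggregate is all that matters for the group sum).
The 2 free-riders keep 39 each, adding 78. Group total = 78 + 561.60 = 639.60.

639.60 hours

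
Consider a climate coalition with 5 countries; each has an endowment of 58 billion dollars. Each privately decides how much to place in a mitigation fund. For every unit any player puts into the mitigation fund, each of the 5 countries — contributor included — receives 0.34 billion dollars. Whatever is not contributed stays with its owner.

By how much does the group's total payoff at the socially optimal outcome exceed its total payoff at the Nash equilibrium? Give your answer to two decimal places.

The private return per contributed unit is 0.34 < 1, so contributing 0 is dominant for every player. At the Nash equilibrium everyone keeps their 58, and the group total is 5 × 58 = 290.
Each contributed unit returns 1.700 to the group as a whole (0.34 to each of 5 players), which exceeds 1, so the social optimum is full contribution: group total = 1.700 × 290 = 493.00.
Efficiency loss = 493.00 − 290 = 203.00.

203.00 billion dollars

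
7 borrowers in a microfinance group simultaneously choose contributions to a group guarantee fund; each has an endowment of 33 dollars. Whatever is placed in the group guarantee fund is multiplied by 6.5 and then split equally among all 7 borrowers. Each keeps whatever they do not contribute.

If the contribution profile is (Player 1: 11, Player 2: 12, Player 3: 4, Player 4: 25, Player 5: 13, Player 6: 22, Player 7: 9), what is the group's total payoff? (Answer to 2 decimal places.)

Total contributed: 11 + 12 + 4 + 25 + 13 + 22 + 9 = 96; total kept: 7 × 33 − 96 = 135.
The group guarantee fund pays out 6.5 × 96 = 624.00 in aggregate.
Group total = 135 + 624.00 = 759.00.

759.00 dollars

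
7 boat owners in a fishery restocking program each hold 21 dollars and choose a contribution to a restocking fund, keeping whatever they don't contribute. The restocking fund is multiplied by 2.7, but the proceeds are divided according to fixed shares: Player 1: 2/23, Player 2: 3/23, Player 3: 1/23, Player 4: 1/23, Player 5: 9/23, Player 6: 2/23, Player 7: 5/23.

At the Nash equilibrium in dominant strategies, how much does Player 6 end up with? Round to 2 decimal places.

25.93 dollars

For player j, contributing a unit is worthwhile iff 2.7 × (j's share) ≥ 1, i.e. iff j's share is at least 0.3704.
Only Player 5 (9/23) clears that bar, contributing 21; the remaining 6 contribute 0. Total contributed: 21.
Player 6 keeps 21 and receives 2.7 × 21 × 2/23 = 4.93 from the restocking fund, for a payoff of 25.93.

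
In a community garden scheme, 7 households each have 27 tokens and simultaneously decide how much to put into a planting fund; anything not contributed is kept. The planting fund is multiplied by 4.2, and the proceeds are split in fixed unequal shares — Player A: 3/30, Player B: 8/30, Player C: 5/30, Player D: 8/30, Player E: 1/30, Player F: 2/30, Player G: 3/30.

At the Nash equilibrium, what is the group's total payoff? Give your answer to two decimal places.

361.80 tokens

For player j, contributing a unit is worthwhile iff 4.2 × (j's share) ≥ 1, i.e. iff j's share is at least 0.2381.
Player B and Player D clear that bar, contributing 27 each; the remaining 5 contribute 0. Total contributed: 54.
The planting fund pays out 4.2 × 54 = 226.80 in total (split across the unequal shares, but the aggregate is all that matters for the group sum).
The 5 free-riders keep 27 each, adding 135. Group total = 135 + 226.80 = 361.80.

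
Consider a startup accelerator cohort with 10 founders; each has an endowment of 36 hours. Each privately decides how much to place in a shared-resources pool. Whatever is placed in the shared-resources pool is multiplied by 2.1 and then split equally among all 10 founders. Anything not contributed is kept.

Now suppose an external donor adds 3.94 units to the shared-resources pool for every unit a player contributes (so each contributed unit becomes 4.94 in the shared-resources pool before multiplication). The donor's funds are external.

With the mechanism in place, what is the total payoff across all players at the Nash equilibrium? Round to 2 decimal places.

3734.64 hours

Under the mechanism each unit contributed yields 2.1 × 4.94 / 10 = 1.0374 back to its contributor per unit of net cost, which exceeds 1, making full contribution the dominant choice for everyone.
At the Nash equilibrium everyone contributes 36. Group total payoff = 2.1 × 4.94 × 360 = 3734.64.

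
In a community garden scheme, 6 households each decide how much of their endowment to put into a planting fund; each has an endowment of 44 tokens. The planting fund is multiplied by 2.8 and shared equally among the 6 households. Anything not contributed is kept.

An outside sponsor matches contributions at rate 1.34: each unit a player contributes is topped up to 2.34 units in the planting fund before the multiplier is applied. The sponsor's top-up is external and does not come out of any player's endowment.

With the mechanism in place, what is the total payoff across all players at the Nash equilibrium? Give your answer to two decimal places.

The effective private return per unit is now 2.8 × 2.34 / 6 = 1.0920 > 1, so every player's dominant strategy flips to full contribution.
At the Nash equilibrium everyone contributes 44. Group total payoff = 2.8 × 2.34 × 264 = 1729.73.

1729.73 tokens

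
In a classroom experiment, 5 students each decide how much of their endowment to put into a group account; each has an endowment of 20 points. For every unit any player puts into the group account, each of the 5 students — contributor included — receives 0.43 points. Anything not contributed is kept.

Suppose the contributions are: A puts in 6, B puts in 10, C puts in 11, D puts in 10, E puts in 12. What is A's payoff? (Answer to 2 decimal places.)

35.07 points

Total contributed: 6 + 10 + 11 + 10 + 12 = 49.
Each receives 0.43 × 49 = 21.07 from the group account.
A keeps 20 − 6 = 14, so A's payoff is 14 + 21.07 = 35.07.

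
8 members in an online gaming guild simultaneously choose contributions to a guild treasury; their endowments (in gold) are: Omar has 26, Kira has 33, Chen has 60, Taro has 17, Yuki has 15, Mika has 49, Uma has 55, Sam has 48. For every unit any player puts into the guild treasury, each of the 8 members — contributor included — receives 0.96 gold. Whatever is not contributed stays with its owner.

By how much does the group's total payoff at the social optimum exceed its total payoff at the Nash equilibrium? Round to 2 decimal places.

2024.04 gold

The private return per contributed unit is 0.96 < 1 for everyone, so the Nash equilibrium is zero contribution and the group total is Σ E_j = 26 + 33 + 60 + 17 + 15 + 49 + 55 + 48 = 303.
Each contributed unit returns 7.680 to the group, so the social optimum is full contribution by everyone: group total = 7.680 × 303 = 2327.04.
Efficiency loss = (7.680 − 1) × 303 = 2024.04.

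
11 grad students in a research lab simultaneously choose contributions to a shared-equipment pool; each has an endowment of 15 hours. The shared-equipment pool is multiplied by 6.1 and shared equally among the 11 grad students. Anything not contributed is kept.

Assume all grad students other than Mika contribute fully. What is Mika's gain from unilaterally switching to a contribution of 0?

6.68 hours

Switching from a contribution of 15 to 0 lets Mika keep an extra 15 hours, but lowers the shared-equipment pool by 15, which costs Mika their own share of that drop: 6.1/11 × 15 = 8.32.
Net gain = 15 − 8.32 = 6.68. The private return per contributed unit (0.5545) is below 1, so free-riding is indeed the best response regardless of what the others do.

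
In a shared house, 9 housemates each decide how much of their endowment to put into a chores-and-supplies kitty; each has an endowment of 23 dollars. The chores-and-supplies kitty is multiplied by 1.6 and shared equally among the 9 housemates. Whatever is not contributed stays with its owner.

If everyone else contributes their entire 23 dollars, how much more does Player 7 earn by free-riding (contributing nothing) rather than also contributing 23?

Switching from a contribution of 23 to 0 lets Player 7 keep an extra 23 dollars, but lowers the chores-and-supplies kitty by 23, which costs Player 7 their own share of that drop: 1.6/9 × 23 = 4.09.
Net gain = 23 − 4.09 = 18.91. The private return per contributed unit (0.1778) is below 1, so free-riding is indeed the best response regardless of what the others do.

18.91 dollars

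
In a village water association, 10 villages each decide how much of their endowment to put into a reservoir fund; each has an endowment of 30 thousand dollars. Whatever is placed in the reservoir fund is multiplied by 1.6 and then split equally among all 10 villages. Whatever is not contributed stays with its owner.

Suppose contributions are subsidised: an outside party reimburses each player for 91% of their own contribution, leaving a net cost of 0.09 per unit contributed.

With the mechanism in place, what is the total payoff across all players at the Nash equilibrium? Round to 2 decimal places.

With the mechanism, a contributed unit returns (1.6/10) / 0.09 = 1.7778 per unit of net cost to the contributor — now above 1 — so contributing fully is weakly dominant for every player.
So the Nash equilibrium is full contribution by all 10; the group earns 10 × (30 × 0.91 + 1.6 × 30) = 753.00.

753.00 thousand dollars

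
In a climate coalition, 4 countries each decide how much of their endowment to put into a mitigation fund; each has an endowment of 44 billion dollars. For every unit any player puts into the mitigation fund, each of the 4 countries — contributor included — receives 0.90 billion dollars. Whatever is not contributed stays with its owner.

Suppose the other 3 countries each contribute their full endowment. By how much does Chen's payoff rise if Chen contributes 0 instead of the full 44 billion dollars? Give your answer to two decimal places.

4.40 billion dollars

Switching from a contribution of 44 to 0 lets Chen keep an extra 44 billion dollars, but lowers the mitigation fund by 44, which costs Chen their own share of that drop: 0.90 × 44 = 39.60.
Net gain = 44 − 39.60 = 4.40. The private return per contributed unit (0.90) is below 1, so free-riding is indeed the best response regardless of what the others do.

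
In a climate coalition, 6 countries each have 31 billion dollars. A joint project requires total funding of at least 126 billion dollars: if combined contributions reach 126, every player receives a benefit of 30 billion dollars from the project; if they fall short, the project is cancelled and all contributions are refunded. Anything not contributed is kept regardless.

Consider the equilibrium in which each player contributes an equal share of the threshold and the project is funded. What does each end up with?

40 billion dollars

Equal share of the threshold: 126/6 = 21.
At this profile no one gains by cutting their contribution: any cut drops the total below 126, the project is cancelled, contributions are refunded, and the deviator ends with 31, which is less than 31 − 21 + 30 = 40. Contributing more than 21 just wastes the excess. So contributing exactly 21 is a best response.
Each player's payoff: 31 − 21 + 30 = 40.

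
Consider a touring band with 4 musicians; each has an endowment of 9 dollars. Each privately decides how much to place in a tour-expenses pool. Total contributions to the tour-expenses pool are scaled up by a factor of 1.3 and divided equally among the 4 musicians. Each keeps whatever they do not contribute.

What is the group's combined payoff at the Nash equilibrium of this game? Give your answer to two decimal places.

36.00 dollars

Each contributed unit returns 1.3/4 = 0.3250 to its contributor — below 1 — so contributing 0 is dominant for every player. At the Nash equilibrium everyone keeps their 9, and the group total is 4 × 9 = 36.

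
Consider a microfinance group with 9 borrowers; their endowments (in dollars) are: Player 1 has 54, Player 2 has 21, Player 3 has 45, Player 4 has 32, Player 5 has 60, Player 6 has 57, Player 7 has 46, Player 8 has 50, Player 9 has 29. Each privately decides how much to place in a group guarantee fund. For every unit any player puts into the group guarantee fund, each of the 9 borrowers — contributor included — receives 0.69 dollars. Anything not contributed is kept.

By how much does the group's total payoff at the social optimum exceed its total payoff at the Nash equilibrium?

The private return per contributed unit is 0.69 < 1 for everyone, so the Nash equilibrium is zero contribution and the group total is Σ E_j = 54 + 21 + 45 + 32 + 60 + 57 + 46 + 50 + 29 = 394.
Each contributed unit returns 6.210 to the group, so the social optimum is full contribution by everyone: group total = 6.210 × 394 = 2446.74.
Efficiency loss = (6.210 − 1) × 394 = 2052.74.

2052.74 dollars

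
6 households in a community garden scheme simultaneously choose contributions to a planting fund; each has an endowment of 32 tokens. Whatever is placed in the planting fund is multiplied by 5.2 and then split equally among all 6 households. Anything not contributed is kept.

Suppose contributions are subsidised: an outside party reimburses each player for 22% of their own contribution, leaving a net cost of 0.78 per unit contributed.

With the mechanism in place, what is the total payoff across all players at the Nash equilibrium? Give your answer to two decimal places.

1040.64 tokens

With the mechanism, a contributed unit returns (5.2/6) / 0.78 = 1.1111 per unit of net cost to the contributor — now above 1 — so contributing fully is weakly dominant for every player.
At the Nash equilibrium everyone contributes 32. Group total payoff = 6 × (32 × 0.22 + 5.2 × 32) = 1040.64.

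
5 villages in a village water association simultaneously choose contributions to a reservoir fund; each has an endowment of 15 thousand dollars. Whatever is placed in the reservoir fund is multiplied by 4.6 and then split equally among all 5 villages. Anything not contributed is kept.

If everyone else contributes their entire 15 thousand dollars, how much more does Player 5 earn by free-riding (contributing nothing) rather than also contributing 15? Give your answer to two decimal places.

1.20 thousand dollars

Switching from a contribution of 15 to 0 lets Player 5 keep an extra 15 thousand dollars, but lowers the reservoir fund by 15, which costs Player 5 their own share of that drop: 4.6/5 × 15 = 13.80.
Net gain = 15 − 13.80 = 1.20. The private return per contributed unit (0.9200) is below 1, so free-riding is indeed the best response regardless of what the others do.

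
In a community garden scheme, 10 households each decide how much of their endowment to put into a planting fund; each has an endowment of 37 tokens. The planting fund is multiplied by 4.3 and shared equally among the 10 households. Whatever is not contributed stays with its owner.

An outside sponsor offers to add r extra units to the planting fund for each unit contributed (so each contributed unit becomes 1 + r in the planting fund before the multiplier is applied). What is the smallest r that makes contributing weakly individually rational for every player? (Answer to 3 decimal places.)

With matching at rate r, one contributed unit becomes (1 + r) in the planting fund and returns 4.3 × (1 + r) / 10 to the contributor.
Setting this equal to 1: 1 + r = 10/4.3 = 2.3256.
So the minimum matching rate is r = 2.3256 − 1 = 1.326.

1.326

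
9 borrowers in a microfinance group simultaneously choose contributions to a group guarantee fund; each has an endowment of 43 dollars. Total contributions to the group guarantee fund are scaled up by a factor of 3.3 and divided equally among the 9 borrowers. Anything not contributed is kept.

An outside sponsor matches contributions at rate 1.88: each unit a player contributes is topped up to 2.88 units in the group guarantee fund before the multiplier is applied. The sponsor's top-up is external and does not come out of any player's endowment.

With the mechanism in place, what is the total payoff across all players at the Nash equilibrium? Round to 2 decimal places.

With the mechanism, a contributed unit returns 3.3 × 2.88 / 9 = 1.0560 per unit of net cost to the contributor — now above 1 — so contributing fully is weakly dominant for every player.
So the Nash equilibrium is full contribution by all 9; the group earns 3.3 × 2.88 × 387 = 3678.05.

3678.05 dollars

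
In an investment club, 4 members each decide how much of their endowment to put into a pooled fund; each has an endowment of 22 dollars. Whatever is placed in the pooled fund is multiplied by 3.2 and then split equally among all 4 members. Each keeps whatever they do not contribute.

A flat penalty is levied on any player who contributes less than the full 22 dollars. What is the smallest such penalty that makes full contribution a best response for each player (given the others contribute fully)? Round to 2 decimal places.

4.40 dollars

Given the others contribute fully, the best deviation is to contribute 0 (any partial contribution still incurs the fine and gives up units whose private return 0.8000 is below 1).
Deviating from 22 to 0 saves 22 dollars but forfeits the deviator's share of the drop in the pooled fund: 3.2/4 × 22 = 17.60.
So the deviation gain is 22 − 17.60 = 4.40, and the fine must be at least 4.40 dollars to wipe it out.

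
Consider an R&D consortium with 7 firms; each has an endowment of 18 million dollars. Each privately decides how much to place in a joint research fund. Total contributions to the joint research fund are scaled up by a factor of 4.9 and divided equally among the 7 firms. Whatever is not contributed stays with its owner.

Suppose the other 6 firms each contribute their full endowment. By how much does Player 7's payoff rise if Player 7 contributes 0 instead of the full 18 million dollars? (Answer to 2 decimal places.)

5.40 million dollars

Switching from a contribution of 18 to 0 lets Player 7 keep an extra 18 million dollars, but lowers the joint research fund by 18, which costs Player 7 their own share of that drop: 4.9/7 × 18 = 12.60.
Net gain = 18 − 12.60 = 5.40. The private return per contributed unit (0.7000) is below 1, so free-riding is indeed the best response regardless of what the others do.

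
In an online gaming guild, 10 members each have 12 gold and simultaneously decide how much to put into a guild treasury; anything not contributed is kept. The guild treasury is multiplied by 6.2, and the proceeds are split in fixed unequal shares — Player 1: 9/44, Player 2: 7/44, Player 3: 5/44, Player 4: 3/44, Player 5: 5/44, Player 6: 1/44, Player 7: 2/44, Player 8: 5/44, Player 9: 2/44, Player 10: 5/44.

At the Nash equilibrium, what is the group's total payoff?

For player j, contributing a unit is worthwhile iff 6.2 × (j's share) ≥ 1, i.e. iff j's share is at least 0.1613.
Only Player 1 (9/44) clears that bar, contributing 12; the remaining 9 contribute 0. Total contributed: 12.
The guild treasury pays out 6.2 × 12 = 74.40 in total (split across the unequal shares, but the aggregate is all that matters for the group sum).
The 9 free-riders keep 12 each, adding 108. Group total = 108 + 74.40 = 182.40.

182.40 gold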